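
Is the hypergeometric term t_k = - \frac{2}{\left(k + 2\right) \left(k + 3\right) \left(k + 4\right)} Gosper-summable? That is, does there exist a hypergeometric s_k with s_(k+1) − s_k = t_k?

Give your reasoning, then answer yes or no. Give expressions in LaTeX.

Yes. s_k = \frac{k \left(- k - 5\right)}{6 \left(k + 2\right) \left(k + 3\right)}.

t_(k+1)/t_k = (k + 2)/(k + 5).
Take A(k)=k + 2, B(k)=k + 5, C(k)=1.
Key eq: (k + 2)·f(k+1) = (k + 4)·f(k) + (1).
deg f ≤ 2 (via 1,1,0).
Solve for f: f(k) = k*(k + 5)/12 (degree 2 ≤ 2).
R(k) = B(k−1)·f(k)/C(k) = k*(k + 4)*(k + 5)/12; s_k = R·t_k = k*(-k - 5)/(6*(k + 2)*(k + 3)).
Check: Δs_k = -2/(k**3 + 9*k**2 + 26*k + 24). ✓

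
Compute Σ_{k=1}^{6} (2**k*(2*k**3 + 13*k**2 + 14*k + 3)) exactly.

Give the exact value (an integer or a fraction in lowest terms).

Σ = 92412

Step 1: r(k) = 2*(2*k**3 + 19*k**2 + 46*k + 32)/(2*k**3 + 13*k**2 + 14*k + 3).
Factor: A=2; B=1; C=k**3 + 13*k**2/2 + 7*k + 3/2.
Key eq: (2)·f(k+1) = (1)·f(k) + (k**3 + 13*k**2/2 + 7*k + 3/2).
deg f ≤ 3 (via 0,0,3).
A polynomial solution: f(k) = (2*k**3 + k**2 - 2*k + 1)/2.
So s_k = (B(k−1)f/C)·t_k = ((2*k**3 + k**2 - 2*k + 1)/((k + 1)*(2*k**2 + 11*k + 3)))·t_k = 2**k*(2*k**3 + k**2 - 2*k + 1).
Δs = 2**k*(2*k**3 + 13*k**2 + 14*k + 3), as required.
Sum = s_(7) − s_(1); s_(7) = 92416, s_(1) = 4 ⇒ 92412.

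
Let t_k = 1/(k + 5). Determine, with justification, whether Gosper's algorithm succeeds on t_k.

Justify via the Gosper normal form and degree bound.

Step 1: r(k) = (k + 5)/(k + 6).
Gosper form: A/B · C(k+1)/C(k) with A=k + 5, B=k + 6, C=1.
f must satisfy (k + 5)·f(k+1) − (k + 5)·f(k) = 1.
Degrees (1,1,0) ⇒ d ≤ 0.
Put f(k) = c0: A·f(k+1) − B(k−1)·f(k) − C = -1; need -1 = 0 — inconsistent ⇒ no f, not summable.

No — key equation has no polynomial f.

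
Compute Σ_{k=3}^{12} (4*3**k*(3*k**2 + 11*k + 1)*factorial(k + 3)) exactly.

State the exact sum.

The ratio is 3*(3*k**3 + 29*k**2 + 83*k + 60)/(3*k**2 + 11*k + 1).
Take A(k)=3*k + 12, B(k)=1, C(k)=k**2 + 11*k/3 + 1/3.
Need (3*k + 12)·f(k+1) − (1)·f(k) = k**2 + 11*k/3 + 1/3.
From deg A=1, deg B=0, deg C=2: d=1.
Solving with deg f ≤ 1: f(k) = (k - 1)/3.
R(k) = B(k−1)·f(k)/C(k) = (k - 1)/(3*k**2 + 11*k + 1); s_k = R·t_k = 4*3**k*(k - 1)*factorial(k + 3).
Check: Δs_k = 4*3**k*(3*k**2 + 11*k + 1)*factorial(k + 3). ✓
Telescoping: Σ = s_(13) − s_(3) = 1601168886845079552000 − (155520) = 1601168886845079396480.

Σ = 1601168886845079396480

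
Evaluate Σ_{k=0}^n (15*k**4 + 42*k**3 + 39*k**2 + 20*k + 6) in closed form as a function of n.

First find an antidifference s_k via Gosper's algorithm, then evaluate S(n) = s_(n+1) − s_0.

S(n) = 3*n**5 + 18*n**4 + 39*n**3 + 40*n**2 + 22*n + 6

Step 1: r(k) = (15*k**4 + 102*k**3 + 255*k**2 + 284*k + 122)/(15*k**4 + 42*k**3 + 39*k**2 + 20*k + 6).
Normal form (A,B,C) = (1, 1, k**4 + 14*k**3/5 + 13*k**2/5 + 4*k/3 + 2/5).
Need (1)·f(k+1) − (1)·f(k) = k**4 + 14*k**3/5 + 13*k**2/5 + 4*k/3 + 2/5.
From deg A=0, deg B=0, deg C=4: d=5.
A polynomial solution: f(k) = k*(3*k**4 + 3*k**3 - 3*k**2 + k + 2)/15.
Get s_k = R·t_k = k*(3*k**4 + 3*k**3 - 3*k**2 + k + 2) with R(k) = B(k−1)f(k)/C(k) = k*(3*k**4 + 3*k**3 - 3*k**2 + k + 2)/(15*k**4 + 42*k**3 + 39*k**2 + 20*k + 6).
s_(k+1) − s_k = 15*k**4 + 42*k**3 + 39*k**2 + 20*k + 6 = t_k.
Telescope: S(n) = s_(n+1) − s_(0) = 3*n**5 + 18*n**4 + 39*n**3 + 40*n**2 + 22*n + 6 − (0) = 3*n**5 + 18*n**4 + 39*n**3 + 40*n**2 + 22*n + 6.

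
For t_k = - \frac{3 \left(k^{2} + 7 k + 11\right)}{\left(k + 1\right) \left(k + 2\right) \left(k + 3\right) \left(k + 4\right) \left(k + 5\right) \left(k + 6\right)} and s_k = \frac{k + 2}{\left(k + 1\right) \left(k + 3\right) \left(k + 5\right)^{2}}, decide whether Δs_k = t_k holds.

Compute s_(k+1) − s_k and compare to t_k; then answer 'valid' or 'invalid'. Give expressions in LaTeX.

s_(k+1) = (k + 3)/((k + 2)*(k + 4)*(k + 6)**2)
s_(k+1) − s_k = (k + 3)/((k + 2)*(k + 4)*(k + 6)**2) - (k + 2)/((k + 1)*(k + 3)*(k + 5)**2)
(s_(k+1) − s_k) − t_k = 3*(4*k**3 + 48*k**2 + 182*k + 213)/(k**8 + 32*k**7 + 436*k**6 + 3290*k**5 + 14959*k**4 + 41678*k**3 + 68844*k**2 + 60840*k + 21600)

Invalid: residual \frac{3 \left(4 k^{3} + 48 k^{2} + 182 k + 213\right)}{k^{8} + 32 k^{7} + 436 k^{6} + 3290 k^{5} + 14959 k^{4} + 41678 k^{3} + 68844 k^{2} + 60840 k + 21600} ≠ 0.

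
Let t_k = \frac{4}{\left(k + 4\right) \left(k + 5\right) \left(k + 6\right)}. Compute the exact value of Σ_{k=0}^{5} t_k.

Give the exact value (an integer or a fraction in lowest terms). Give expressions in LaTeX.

Σ = 9/110

Compute t_(k+1)/t_k: get (k + 4)/(k + 7).
Factor: A=k + 4; B=k + 7; C=1.
Key eq: (k + 4)·f(k+1) = (k + 6)·f(k) + (1).
From deg A=1, deg B=1, deg C=0: d=2.
A polynomial solution: f(k) = k*(k + 9)/40.
Get s_k = R·t_k = k*(k + 9)/(10*(k + 4)*(k + 5)) with R(k) = B(k−1)f(k)/C(k) = k*(k + 6)*(k + 9)/40.
Check: Δs_k = 4/(k**3 + 15*k**2 + 74*k + 120). ✓
Evaluate s at k=6 and k=0: 9/110 and 0; difference 9/110.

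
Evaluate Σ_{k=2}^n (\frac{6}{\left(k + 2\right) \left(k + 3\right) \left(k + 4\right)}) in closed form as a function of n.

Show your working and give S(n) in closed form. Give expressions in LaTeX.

S(n) = \frac{3 \left(n^{2} + 7 n - 8\right)}{20 \left(n^{2} + 7 n + 12\right)}

The ratio is (k + 2)/(k + 5).
Take A(k)=k + 2, B(k)=k + 5, C(k)=1.
f must satisfy (k + 2)·f(k+1) − (k + 4)·f(k) = 1.
Degrees (1,1,0) ⇒ d ≤ 2.
Solve for f: f(k) = k*(k + 5)/12 (degree 2 ≤ 2).
R(k) = B(k−1)·f(k)/C(k) = k*(k + 4)*(k + 5)/12; s_k = R·t_k = k*(k + 5)/(2*(k + 2)*(k + 3)).
s_(k+1) − s_k = 6/(k**3 + 9*k**2 + 26*k + 24) = t_k.
Telescope: S(n) = s_(n+1) − s_(2) = (n**2 + 7*n + 6)/(2*(n**2 + 7*n + 12)) − (7/20) = 3*(n**2 + 7*n - 8)/(20*(n**2 + 7*n + 12)).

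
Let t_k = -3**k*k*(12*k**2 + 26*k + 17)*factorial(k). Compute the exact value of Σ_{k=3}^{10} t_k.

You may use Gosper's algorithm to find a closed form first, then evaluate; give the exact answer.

Ratio r(k) = (k + 1)**2*(78*k + 36*(k + 1)**2 + 129)/(k*(12*k**2 + 26*k + 17)).
A = 3*k + 3, B = 1, C = k**3 + 13*k**2/6 + 17*k/12.
Need (3*k + 3)·f(k+1) − (1)·f(k) = k**3 + 13*k**2/6 + 17*k/12.
From deg A=1, deg B=0, deg C=3: d=2.
Solving with deg f ≤ 2: f(k) = (4*k**2 - 2*k - 3)/12.
Certificate R = B(k−1)f/C = (4*k**2 - 2*k - 3)/(k*(12*k**2 + 26*k + 17)) gives s_k = 3**k*(-4*k**2 + 2*k + 3)*factorial(k).
Δs = -3**k*k*(12*k**2 + 26*k + 17)*factorial(k), as required.
Telescoping: Σ = s_(11) − s_(3) = -3245653888646400 − (-4374) = -3245653888642026.

Σ = -3245653888642026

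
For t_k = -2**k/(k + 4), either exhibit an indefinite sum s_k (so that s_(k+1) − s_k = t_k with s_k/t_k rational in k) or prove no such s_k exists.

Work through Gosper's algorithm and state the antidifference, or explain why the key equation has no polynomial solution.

none (Gosper's algorithm certifies no s_k)

Step 1: r(k) = 2*(k + 4)/(k + 5).
Take A(k)=2*k + 8, B(k)=k + 5, C(k)=1.
Set up (2*k + 8)·f(k+1) − (k + 4)·f(k) − (1) = 0.
Bound: deg f ≤ -1.
Negative degree bound (-1): no f exists, t_k not Gosper-summable.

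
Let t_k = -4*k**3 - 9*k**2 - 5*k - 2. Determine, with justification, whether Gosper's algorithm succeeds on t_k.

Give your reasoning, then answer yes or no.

Compute t_(k+1)/t_k: get (4*k**3 + 21*k**2 + 35*k + 20)/(4*k**3 + 9*k**2 + 5*k + 2).
Take A(k)=1, B(k)=1, C(k)=k**3 + 9*k**2/4 + 5*k/4 + 1/2.
f must satisfy (1)·f(k+1) − (1)·f(k) = k**3 + 9*k**2/4 + 5*k/4 + 1/2.
From deg A=0, deg B=0, deg C=3: d=4.
A polynomial solution: f(k) = k*(k**3 + k**2 - k + 1)/4.
Get s_k = R·t_k = k*(-k**3 - k**2 + k - 1) with R(k) = B(k−1)f(k)/C(k) = k*(k**3 + k**2 - k + 1)/(4*k**3 + 9*k**2 + 5*k + 2).
Verify: -4*k**3 - 9*k**2 - 5*k - 2 matches t_k.

Yes. s_k = k*(-k**3 - k**2 + k - 1).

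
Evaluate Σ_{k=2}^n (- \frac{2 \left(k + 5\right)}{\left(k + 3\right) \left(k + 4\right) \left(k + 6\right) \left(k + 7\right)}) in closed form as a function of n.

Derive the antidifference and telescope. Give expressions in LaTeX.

Ratio r(k) = (k + 3)*(k + 6)**2/((k + 5)**2*(k + 8)).
Normal form (A,B,C) = (k + 3, k + 8, k**2 + 10*k + 25).
Need (k + 3)·f(k+1) − (k + 7)·f(k) = k**2 + 10*k + 25.
Degrees (1,1,2) ⇒ d ≤ 4.
Solving with deg f ≤ 4: f(k) = k*(k + 4)*(k + 5)*(k + 9)/36.
Then R = B(k−1)f/C = k*(k + 4)*(k + 7)*(k + 9)/(36*(k + 5)), so s_k = R(k)·t_k = k*(-k - 9)/(18*(k**2 + 9*k + 18)).
Check: Δs_k = 2*(-k - 5)/(k**4 + 20*k**3 + 145*k**2 + 450*k + 504). ✓
Telescope: S(n) = s_(n+1) − s_(2) = (-n**2 - 11*n - 10)/(18*(n**2 + 11*n + 28)) − (-11/360) = (-n**2 - 11*n + 12)/(40*(n**2 + 11*n + 28)).

S(n) = \frac{- n^{2} - 11 n + 12}{40 \left(n^{2} + 11 n + 28\right)}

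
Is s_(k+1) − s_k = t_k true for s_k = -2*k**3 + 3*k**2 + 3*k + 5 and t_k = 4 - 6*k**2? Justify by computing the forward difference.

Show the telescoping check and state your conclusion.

valid; difference matches t_k

s_(k+1) = -2*k**3 - 3*k**2 + 3*k + 9
s_(k+1) − s_k = 4 - 6*k**2
(s_(k+1) − s_k) − t_k = 0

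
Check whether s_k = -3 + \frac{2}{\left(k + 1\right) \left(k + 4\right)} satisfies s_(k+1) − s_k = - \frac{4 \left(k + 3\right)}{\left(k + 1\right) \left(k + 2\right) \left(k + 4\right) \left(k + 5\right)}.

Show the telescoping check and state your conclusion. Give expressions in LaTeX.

valid (s_(k+1) − s_k reduces to t_k)

s_(k+1) = -3 + 2/((k + 2)*(k + 5))
s_(k+1) − s_k = 4*(-k - 3)/(k**4 + 12*k**3 + 49*k**2 + 78*k + 40)
(s_(k+1) − s_k) − t_k = 0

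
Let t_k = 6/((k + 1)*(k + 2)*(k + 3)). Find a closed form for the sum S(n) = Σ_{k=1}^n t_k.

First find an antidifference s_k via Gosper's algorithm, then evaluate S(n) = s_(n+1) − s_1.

The ratio is (k + 1)/(k + 4).
Normal form (A,B,C) = (k + 1, k + 4, 1).
Need (k + 1)·f(k+1) − (k + 3)·f(k) = 1.
deg f ≤ 2 (via 1,1,0).
Solve for f: f(k) = k*(k + 3)/4 (degree 2 ≤ 2).
Certificate R = B(k−1)f/C = k*(k + 3)**2/4 gives s_k = 3*k*(k + 3)/(2*(k + 1)*(k + 2)).
Δs = 6/(k**3 + 6*k**2 + 11*k + 6), as required.
Evaluate: s_(n+1) = 3*(n**2 + 5*n + 4)/(2*(n**2 + 5*n + 6)); subtract s_(1) = 1 ⇒ S(n) = n*(n + 5)/(2*(n**2 + 5*n + 6)).

S(n) = n*(n + 5)/(2*(n**2 + 5*n + 6))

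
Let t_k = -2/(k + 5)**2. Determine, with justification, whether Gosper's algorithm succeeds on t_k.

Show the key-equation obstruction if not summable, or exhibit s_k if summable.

Ratio r(k) = (k + 5)**2/(k + 6)**2.
Gosper form: A/B · C(k+1)/C(k) with A=k**2 + 10*k + 25, B=k**2 + 12*k + 36, C=1.
Need (k**2 + 10*k + 25)·f(k+1) − (k**2 + 10*k + 25)·f(k) = 1.
d = 0 from the (2,2,0) case.
Generic f = c0 gives residual -1; -1 = 0 cannot hold, so t_k is not Gosper-summable.

No; the coefficient equations for f are inconsistent.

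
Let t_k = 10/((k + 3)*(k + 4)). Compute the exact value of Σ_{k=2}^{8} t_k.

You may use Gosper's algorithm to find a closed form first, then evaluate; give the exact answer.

Σ = 7/6

Compute t_(k+1)/t_k: get (k + 3)/(k + 5).
A = k + 3, B = k + 5, C = 1.
Solve (k + 3)·f(k+1) − (k + 4)·f(k) = 1.
Degrees (1,1,0) ⇒ d ≤ 1.
Match coefficients ⇒ f(k) = k/3.
Certificate R = B(k−1)f/C = k*(k + 4)/3 gives s_k = 10*k/(3*(k + 3)).
s_(k+1) − s_k = 10/(k**2 + 7*k + 12) = t_k.
Σ_(k=2)^(8) t_k = s_(9) − s_(2) = 5/2 − (4/3) = 7/6.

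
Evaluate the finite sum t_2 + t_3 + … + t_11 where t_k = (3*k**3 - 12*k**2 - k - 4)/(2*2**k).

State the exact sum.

Σ = 4781/2048

Step 1: r(k) = (3*k**3 - 3*k**2 - 16*k - 14)/(2*(3*k**3 - 12*k**2 - k - 4)).
A = 1/2, B = 1, C = k**3 - 4*k**2 - k/3 - 4/3.
f must satisfy (1/2)·f(k+1) − (1)·f(k) = k**3 - 4*k**2 - k/3 - 4/3.
d = 3 from the (0,0,3) case.
A polynomial solution: f(k) = -2*(k - 1)*(3*k**2 + 2)/3.
So s_k = (B(k−1)f/C)·t_k = (-2*(k - 1)*(3*k**2 + 2)/(3*k**3 - 12*k**2 - k - 4))·t_k = (-3*k**3 + 3*k**2 - 2*k + 2)/2**k.
s_(k+1) − s_k = (3*k**3 - 12*k**2 - k - 4)/(2*2**k) = t_k.
Evaluate s at k=12 and k=2: -2387/2048 and -7/2; difference 4781/2048.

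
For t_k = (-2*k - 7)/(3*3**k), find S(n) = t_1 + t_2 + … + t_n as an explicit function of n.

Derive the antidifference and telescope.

Step 1: r(k) = (2*k + 9)/(3*(2*k + 7)).
A = 1/3, B = 1, C = k + 7/2.
Need (1/3)·f(k+1) − (1)·f(k) = k + 7/2.
From deg A=0, deg B=0, deg C=1: d=1.
Solve for f: f(k) = -3*(k + 4)/2 (degree 1 ≤ 1).
So s_k = (B(k−1)f/C)·t_k = (-3*(k + 4)/(2*k + 7))·t_k = (k + 4)/3**k.
s_(k+1) − s_k = (-2*k - 7)/(3*3**k) = t_k.
Telescope: S(n) = s_(n+1) − s_(1) = 3**(-n - 1)*(n + 5) − (5/3) = 3**(-n - 1)*(-5*3**n + n + 5).

S(n) = 3**(-n - 1)*(-5*3**n + n + 5)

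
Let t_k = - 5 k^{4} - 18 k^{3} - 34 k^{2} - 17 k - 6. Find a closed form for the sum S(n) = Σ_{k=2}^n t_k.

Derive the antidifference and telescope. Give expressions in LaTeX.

S(n) = - n^{5} - 7 n^{4} - 22 n^{3} - 30 n^{2} - 20 n + 80

The ratio is (5*k**4 + 38*k**3 + 118*k**2 + 159*k + 80)/(5*k**4 + 18*k**3 + 34*k**2 + 17*k + 6).
Factor: A=1; B=1; C=k**4 + 18*k**3/5 + 34*k**2/5 + 17*k/5 + 6/5.
Set up (1)·f(k+1) − (1)·f(k) − (k**4 + 18*k**3/5 + 34*k**2/5 + 17*k/5 + 6/5) = 0.
Degrees (0,0,4) ⇒ d ≤ 5.
Coefficient equations give f(k) = k*(k**4 + 2*k**3 + 4*k**2 - 4*k + 3)/5.
Get s_k = R·t_k = k*(-k**4 - 2*k**3 - 4*k**2 + 4*k - 3) with R(k) = B(k−1)f(k)/C(k) = k*(k**4 + 2*k**3 + 4*k**2 - 4*k + 3)/(5*k**4 + 18*k**3 + 34*k**2 + 17*k + 6).
Δs = -5*k**4 - 18*k**3 - 34*k**2 - 17*k - 6, as required.
s_(n+1) = -n**5 - 7*n**4 - 22*n**3 - 30*n**2 - 20*n - 6 and s_(2) = -86, so S(n) = -n**5 - 7*n**4 - 22*n**3 - 30*n**2 - 20*n + 80.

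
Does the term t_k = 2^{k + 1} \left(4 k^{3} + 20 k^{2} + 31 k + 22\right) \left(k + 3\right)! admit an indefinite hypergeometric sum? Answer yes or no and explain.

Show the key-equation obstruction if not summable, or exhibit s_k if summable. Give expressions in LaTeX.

Yes. s_k = 2^{k + 1} \left(2 k^{2} - k + 2\right) \left(k + 3\right)!.

Ratio r(k) = 2*(4*k**4 + 48*k**3 + 211*k**2 + 409*k + 308)/(4*k**3 + 20*k**2 + 31*k + 22).
Factor: A=2*k + 8; B=1; C=k**3 + 5*k**2 + 31*k/4 + 11/2.
Key eq: (2*k + 8)·f(k+1) = (1)·f(k) + (k**3 + 5*k**2 + 31*k/4 + 11/2).
Degrees (1,0,3) ⇒ d ≤ 2.
Solve for f: f(k) = (2*k**2 - k + 2)/4 (degree 2 ≤ 2).
Certificate R = B(k−1)f/C = (2*k**2 - k + 2)/(4*k**3 + 20*k**2 + 31*k + 22) gives s_k = 2**(k + 1)*(2*k**2 - k + 2)*factorial(k + 3).
Verify: 2**(k + 1)*(4*k**3 + 20*k**2 + 31*k + 22)*factorial(k + 3) matches t_k.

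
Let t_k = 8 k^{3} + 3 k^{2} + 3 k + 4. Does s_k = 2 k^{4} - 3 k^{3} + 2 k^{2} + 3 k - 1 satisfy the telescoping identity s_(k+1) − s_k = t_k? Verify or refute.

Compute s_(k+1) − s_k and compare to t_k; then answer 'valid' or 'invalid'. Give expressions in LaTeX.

valid; difference matches t_k

s_(k+1) = 2*k**4 + 5*k**3 + 5*k**2 + 6*k + 3
s_(k+1) − s_k = 8*k**3 + 3*k**2 + 3*k + 4
(s_(k+1) − s_k) − t_k = 0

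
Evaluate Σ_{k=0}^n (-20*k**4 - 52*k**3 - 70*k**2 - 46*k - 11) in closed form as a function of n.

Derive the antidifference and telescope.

S(n) = -4*n**5 - 23*n**4 - 56*n**3 - 71*n**2 - 45*n - 11

Ratio r(k) = (20*k**4 + 132*k**3 + 346*k**2 + 422*k + 199)/(20*k**4 + 52*k**3 + 70*k**2 + 46*k + 11).
Take A(k)=1, B(k)=1, C(k)=k**4 + 13*k**3/5 + 7*k**2/2 + 23*k/10 + 11/20.
Key eq: (1)·f(k+1) = (1)·f(k) + (k**4 + 13*k**3/5 + 7*k**2/2 + 23*k/10 + 11/20).
Bound: deg f ≤ 5.
Coefficient equations give f(k) = k*(4*k**4 + 3*k**3 + 4*k**2 + k - 1)/20.
Certificate R = B(k−1)f/C = k*(4*k**4 + 3*k**3 + 4*k**2 + k - 1)/(20*k**4 + 52*k**3 + 70*k**2 + 46*k + 11) gives s_k = k*(-4*k**4 - 3*k**3 - 4*k**2 - k + 1).
Δs = -20*k**4 - 52*k**3 - 70*k**2 - 46*k - 11, as required.
Telescope: S(n) = s_(n+1) − s_(0) = -4*n**5 - 23*n**4 - 56*n**3 - 71*n**2 - 45*n - 11 − (0) = -4*n**5 - 23*n**4 - 56*n**3 - 71*n**2 - 45*n - 11.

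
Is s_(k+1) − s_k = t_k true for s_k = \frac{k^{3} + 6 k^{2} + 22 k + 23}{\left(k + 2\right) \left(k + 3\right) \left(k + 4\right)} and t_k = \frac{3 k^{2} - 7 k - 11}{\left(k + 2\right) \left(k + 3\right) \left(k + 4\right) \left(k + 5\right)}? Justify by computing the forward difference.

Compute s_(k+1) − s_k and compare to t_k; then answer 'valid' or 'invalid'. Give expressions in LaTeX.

Valid: the claim telescopes to t_k.

s_(k+1) = (22*k + (k + 1)**3 + 6*(k + 1)**2 + 45)/((k + 3)*(k + 4)*(k + 5))
s_(k+1) − s_k = (3*k**2 - 7*k - 11)/(k**4 + 14*k**3 + 71*k**2 + 154*k + 120)
(s_(k+1) − s_k) − t_k = 0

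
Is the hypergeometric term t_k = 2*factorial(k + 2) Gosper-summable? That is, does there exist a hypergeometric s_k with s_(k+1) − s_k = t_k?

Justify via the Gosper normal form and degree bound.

Ratio r(k) = k + 3.
Factor: A=k + 3; B=1; C=1.
Solve (k + 3)·f(k+1) − (1)·f(k) = 1.
Degrees (1,0,0) ⇒ d ≤ -1.
d = -1 < 0 ⇒ no nonzero polynomial f; not summable.

No. Not Gosper-summable.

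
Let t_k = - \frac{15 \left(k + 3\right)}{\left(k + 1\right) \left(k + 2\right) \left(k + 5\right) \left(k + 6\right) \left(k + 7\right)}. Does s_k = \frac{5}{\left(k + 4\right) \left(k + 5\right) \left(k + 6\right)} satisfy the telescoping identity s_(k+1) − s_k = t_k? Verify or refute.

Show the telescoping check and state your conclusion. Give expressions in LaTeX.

s_(k+1) = 5/((k + 5)*(k + 6)*(k + 7))
s_(k+1) − s_k = -15/((k + 4)*(k + 5)*(k + 6)*(k + 7))
(s_(k+1) − s_k) − t_k = 30*(2*k + 5)/(k**6 + 25*k**5 + 247*k**4 + 1219*k**3 + 3112*k**2 + 3796*k + 1680)

Invalid: residual \frac{30 \left(2 k + 5\right)}{k^{6} + 25 k^{5} + 247 k^{4} + 1219 k^{3} + 3112 k^{2} + 3796 k + 1680} ≠ 0.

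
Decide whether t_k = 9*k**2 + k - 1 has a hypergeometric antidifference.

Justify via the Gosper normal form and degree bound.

Yes. s_k = k**2*(3*k - 4).

Ratio r(k) = (k + 9*(k + 1)**2)/(9*k**2 + k - 1).
Factor: A=1; B=1; C=k**2 + k/9 - 1/9.
Solve (1)·f(k+1) − (1)·f(k) = k**2 + k/9 - 1/9.
d = 3 from the (0,0,2) case.
Match coefficients ⇒ f(k) = k**2*(3*k - 4)/9.
Certificate R = B(k−1)f/C = k**2*(3*k - 4)/(9*k**2 + k - 1) gives s_k = k**2*(3*k - 4).
Check: Δs_k = 9*k**2 + k - 1. ✓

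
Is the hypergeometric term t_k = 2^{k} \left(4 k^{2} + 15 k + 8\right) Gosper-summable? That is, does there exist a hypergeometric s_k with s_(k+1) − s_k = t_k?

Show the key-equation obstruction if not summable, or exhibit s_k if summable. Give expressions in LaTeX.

Yes. s_k = 2^{k} \left(4 k^{2} - k + 2\right).

Step 1: r(k) = 2*(4*k**2 + 23*k + 27)/(4*k**2 + 15*k + 8).
Gosper form: A/B · C(k+1)/C(k) with A=2, B=1, C=k**2 + 15*k/4 + 2.
Need (2)·f(k+1) − (1)·f(k) = k**2 + 15*k/4 + 2.
Degrees (0,0,2) ⇒ d ≤ 2.
Solve for f: f(k) = (4*k**2 - k + 2)/4 (degree 2 ≤ 2).
Get s_k = R·t_k = 2**k*(4*k**2 - k + 2) with R(k) = B(k−1)f(k)/C(k) = (4*k**2 - k + 2)/(4*k**2 + 15*k + 8).
Δs = 2**k*(4*k**2 + 15*k + 8), as required.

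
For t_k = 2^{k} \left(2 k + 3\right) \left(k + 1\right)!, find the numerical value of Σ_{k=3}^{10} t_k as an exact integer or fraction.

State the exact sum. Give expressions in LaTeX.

Step 1: r(k) = 2*(k + 2)*(2*k + 5)/(2*k + 3).
Take A(k)=2*k + 4, B(k)=1, C(k)=k + 3/2.
Key eq: (2*k + 4)·f(k+1) = (1)·f(k) + (k + 3/2).
From deg A=1, deg B=0, deg C=1: d=0.
A polynomial solution: f(k) = 1/2.
Certificate R = B(k−1)f/C = 1/(2*k + 3) gives s_k = 2**k*factorial(k + 1).
Verify: 2**k*(2*k + 3)*factorial(k + 1) matches t_k.
Sum = s_(11) − s_(3); s_(11) = 980995276800, s_(3) = 192 ⇒ 980995276608.

Σ = 980995276608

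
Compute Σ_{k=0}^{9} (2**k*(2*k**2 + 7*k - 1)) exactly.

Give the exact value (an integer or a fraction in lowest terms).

Compute t_(k+1)/t_k: get 2*(2*k**2 + 11*k + 8)/(2*k**2 + 7*k - 1).
Factor: A=2; B=1; C=k**2 + 7*k/2 - 1/2.
Set up (2)·f(k+1) − (1)·f(k) − (k**2 + 7*k/2 - 1/2) = 0.
From deg A=0, deg B=0, deg C=2: d=2.
Solving with deg f ≤ 2: f(k) = (k + 1)*(2*k - 3)/2.
So s_k = (B(k−1)f/C)·t_k = ((k + 1)*(2*k - 3)/(2*k**2 + 7*k - 1))·t_k = 2**k*(2*k**2 - k - 3).
s_(k+1) − s_k = 2**k*(2*k**2 + 7*k - 1) = t_k.
Telescoping: Σ = s_(10) − s_(0) = 191488 − (-3) = 191491.

Σ = 191491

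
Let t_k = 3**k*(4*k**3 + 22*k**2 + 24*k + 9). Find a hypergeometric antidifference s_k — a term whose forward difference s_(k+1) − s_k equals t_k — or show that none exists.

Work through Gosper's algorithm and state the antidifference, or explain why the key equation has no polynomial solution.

s_k = 3**k*(2*k**3 + 2*k**2 - 3*k + 3)

r(k) = 3*(4*k**3 + 34*k**2 + 80*k + 59)/(4*k**3 + 22*k**2 + 24*k + 9) after simplifying.
Gosper form: A/B · C(k+1)/C(k) with A=3, B=1, C=k**3 + 11*k**2/2 + 6*k + 9/4.
Set up (3)·f(k+1) − (1)·f(k) − (k**3 + 11*k**2/2 + 6*k + 9/4) = 0.
Degrees (0,0,3) ⇒ d ≤ 3.
Solving with deg f ≤ 3: f(k) = (2*k**3 + 2*k**2 - 3*k + 3)/4.
So s_k = (B(k−1)f/C)·t_k = ((2*k**3 + 2*k**2 - 3*k + 3)/(4*k**3 + 22*k**2 + 24*k + 9))·t_k = 3**k*(2*k**3 + 2*k**2 - 3*k + 3).
s_(k+1) − s_k = 3**k*(4*k**3 + 22*k**2 + 24*k + 9) = t_k.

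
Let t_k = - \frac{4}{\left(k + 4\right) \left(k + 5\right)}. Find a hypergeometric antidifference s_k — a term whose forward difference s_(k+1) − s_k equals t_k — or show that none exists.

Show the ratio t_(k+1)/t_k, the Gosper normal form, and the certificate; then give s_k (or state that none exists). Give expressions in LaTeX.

The ratio is (k + 4)/(k + 6).
Factor: A=k + 4; B=k + 6; C=1.
Solve (k + 4)·f(k+1) − (k + 5)·f(k) = 1.
Bound: deg f ≤ 1.
Coefficient equations give f(k) = k/4.
R(k) = B(k−1)·f(k)/C(k) = k*(k + 5)/4; s_k = R·t_k = -k/(k + 4).
Verify: -4/(k**2 + 9*k + 20) matches t_k.

s_k = - \frac{k}{k + 4}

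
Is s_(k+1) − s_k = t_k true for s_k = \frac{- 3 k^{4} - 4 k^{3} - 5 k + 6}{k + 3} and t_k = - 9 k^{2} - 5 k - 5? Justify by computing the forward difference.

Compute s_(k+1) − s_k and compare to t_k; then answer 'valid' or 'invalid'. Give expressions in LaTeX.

Invalid: residual \frac{2 \left(3 k^{3} + 17 k^{2} + 8 k + 9\right)}{k^{2} + 7 k + 12} ≠ 0.

s_(k+1) = (-5*k - 3*(k + 1)**4 - 4*(k + 1)**3 + 1)/(k + 4)
s_(k+1) − s_k = (-9*k**4 - 62*k**3 - 114*k**2 - 79*k - 42)/(k**2 + 7*k + 12)
(s_(k+1) − s_k) − t_k = 2*(3*k**3 + 17*k**2 + 8*k + 9)/(k**2 + 7*k + 12)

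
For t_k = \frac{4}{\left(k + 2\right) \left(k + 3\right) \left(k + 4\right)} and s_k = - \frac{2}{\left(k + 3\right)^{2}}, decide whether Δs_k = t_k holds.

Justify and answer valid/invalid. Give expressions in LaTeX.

s_(k+1) = -2/(k + 4)**2
s_(k+1) − s_k = -2/(k + 4)**2 + 2/(k + 3)**2
(s_(k+1) − s_k) − t_k = 2*(-3*k - 10)/(k**5 + 16*k**4 + 101*k**3 + 314*k**2 + 480*k + 288)

Invalid: residual \frac{2 \left(- 3 k - 10\right)}{k^{5} + 16 k^{4} + 101 k^{3} + 314 k^{2} + 480 k + 288} ≠ 0.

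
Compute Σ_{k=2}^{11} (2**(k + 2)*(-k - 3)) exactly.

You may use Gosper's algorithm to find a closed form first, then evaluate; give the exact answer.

Σ = -212944

t_(k+1)/t_k = 2*(k + 4)/(k + 3).
Normal form (A,B,C) = (2, 1, k + 3).
Set up (2)·f(k+1) − (1)·f(k) − (k + 3) = 0.
d = 1 from the (0,0,1) case.
Solving with deg f ≤ 1: f(k) = k + 1.
Certificate R = B(k−1)f/C = (k + 1)/(k + 3) gives s_k = 2**(k + 2)*(-k - 1).
Δs = 2**(k + 2)*(-k - 3), as required.
Evaluate s at k=12 and k=2: -212992 and -48; difference -212944.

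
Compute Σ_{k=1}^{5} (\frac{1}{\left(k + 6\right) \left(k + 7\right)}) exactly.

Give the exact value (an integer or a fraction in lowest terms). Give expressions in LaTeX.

Σ = 5/84

t_(k+1)/t_k = (k + 6)/(k + 8).
So A=k + 6 and B=k + 8, with C=1.
Key eq: (k + 6)·f(k+1) = (k + 7)·f(k) + (1).
d = 1 from the (1,1,0) case.
Coefficient equations give f(k) = k/6.
R(k) = B(k−1)·f(k)/C(k) = k*(k + 7)/6; s_k = R·t_k = k/(6*(k + 6)).
s_(k+1) − s_k = 1/(k**2 + 13*k + 42) = t_k.
Evaluate s at k=6 and k=1: 1/12 and 1/42; difference 5/84.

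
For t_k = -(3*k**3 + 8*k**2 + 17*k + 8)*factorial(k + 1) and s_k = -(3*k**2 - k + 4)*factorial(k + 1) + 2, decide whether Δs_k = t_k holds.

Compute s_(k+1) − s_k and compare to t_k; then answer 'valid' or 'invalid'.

s_(k+1) = -(-k + 3*(k + 1)**2 + 3)*factorial(k + 2) + 2
s_(k+1) − s_k = -(3*k**3 + 8*k**2 + 17*k + 8)*factorial(k + 1)
(s_(k+1) − s_k) − t_k = 0

Valid — Δs_k = t_k.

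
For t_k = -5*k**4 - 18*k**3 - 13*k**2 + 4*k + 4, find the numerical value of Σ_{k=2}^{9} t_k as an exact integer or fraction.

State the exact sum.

Σ = -116576

The ratio is (5*k**4 + 38*k**3 + 97*k**2 + 96*k + 28)/(5*k**4 + 18*k**3 + 13*k**2 - 4*k - 4).
A = 1, B = 1, C = k**4 + 18*k**3/5 + 13*k**2/5 - 4*k/5 - 4/5.
Solve (1)·f(k+1) − (1)·f(k) = k**4 + 18*k**3/5 + 13*k**2/5 - 4*k/5 - 4/5.
From deg A=0, deg B=0, deg C=4: d=5.
Solve for f: f(k) = k**2*(k + 1)*(k**2 + k - 4)/5 (degree 5 ≤ 5).
Then R = B(k−1)f/C = k**2*(k**2 + k - 4)/(5*k**3 + 13*k**2 - 4), so s_k = R(k)·t_k = k**2*(-k**3 - 2*k**2 + 3*k + 4).
Δs = -5*k**4 - 18*k**3 - 13*k**2 + 4*k + 4, as required.
Sum = s_(10) − s_(2); s_(10) = -116600, s_(2) = -24 ⇒ -116576.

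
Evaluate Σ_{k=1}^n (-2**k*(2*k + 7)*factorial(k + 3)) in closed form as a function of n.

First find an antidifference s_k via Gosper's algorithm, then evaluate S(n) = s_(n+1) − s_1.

t_(k+1)/t_k = 2*(k + 4)*(2*k + 9)/(2*k + 7).
Gosper form: A/B · C(k+1)/C(k) with A=2*k + 8, B=1, C=k + 7/2.
Need (2*k + 8)·f(k+1) − (1)·f(k) = k + 7/2.
Bound: deg f ≤ 0.
A polynomial solution: f(k) = 1/2.
Then R = B(k−1)f/C = 1/(2*k + 7), so s_k = R(k)·t_k = -2**k*factorial(k + 3).
s_(k+1) − s_k = -2**k*(2*k + 7)*factorial(k + 3) = t_k.
Σ_(k=1)^n t_k = s_(n+1) − s_(1) = (-2**(n + 1)*factorial(n + 4)) − (-48), i.e. -2*2**n*factorial(n + 4) + 48.

S(n) = -2*2**n*factorial(n + 4) + 48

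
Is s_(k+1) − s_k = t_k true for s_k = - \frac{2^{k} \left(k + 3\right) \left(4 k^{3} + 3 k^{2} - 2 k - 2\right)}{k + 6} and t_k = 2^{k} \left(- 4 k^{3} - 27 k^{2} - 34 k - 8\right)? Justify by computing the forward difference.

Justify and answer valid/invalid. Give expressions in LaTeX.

Invalid: residual \frac{2^{k} \left(12 k^{4} + 141 k^{3} + 579 k^{2} + 642 k + 150\right)}{k^{2} + 13 k + 42} ≠ 0.

s_(k+1) = 2**(k + 1)*(k + 4)*(2*k - 4*(k + 1)**3 - 3*(k + 1)**2 + 4)/(k + 7)
s_(k+1) − s_k = 2**k*(-4*k**5 - 67*k**4 - 412*k**3 - 1005*k**2 - 890*k - 186)/(k**2 + 13*k + 42)
(s_(k+1) − s_k) − t_k = 2**k*(12*k**4 + 141*k**3 + 579*k**2 + 642*k + 150)/(k**2 + 13*k + 42)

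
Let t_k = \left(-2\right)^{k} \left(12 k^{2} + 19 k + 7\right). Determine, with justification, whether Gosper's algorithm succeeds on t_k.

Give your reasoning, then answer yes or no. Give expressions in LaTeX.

Yes. s_k = \left(-2\right)^{k} \left(- 4 k^{2} - k + 1\right).

Step 1: r(k) = 2*(-12*k**2 - 43*k - 38)/(12*k**2 + 19*k + 7).
Take A(k)=-2, B(k)=1, C(k)=k**2 + 19*k/12 + 7/12.
Solve (-2)·f(k+1) − (1)·f(k) = k**2 + 19*k/12 + 7/12.
Bound: deg f ≤ 2.
Solve for f: f(k) = -(4*k**2 + k - 1)/12 (degree 2 ≤ 2).
So s_k = (B(k−1)f/C)·t_k = (-(4*k**2 + k - 1)/((k + 1)*(12*k + 7)))·t_k = (-2)**k*(-4*k**2 - k + 1).
Δs = (-2)**k*(12*k**2 + 19*k + 7), as required.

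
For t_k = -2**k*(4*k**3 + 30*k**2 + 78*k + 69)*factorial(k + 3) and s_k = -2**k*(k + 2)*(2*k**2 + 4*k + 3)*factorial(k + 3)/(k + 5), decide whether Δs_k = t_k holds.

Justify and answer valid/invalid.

s_(k+1) = -2**(k + 1)*(k + 3)*(2*k**2 + 8*k + 9)*factorial(k + 4)/(k + 6)
s_(k+1) − s_k = -2**k*(4*k**5 + 62*k**4 + 378*k**3 + 1149*k**2 + 1734*k + 1044)*factorial(k + 3)/((k + 5)*(k + 6))
(s_(k+1) − s_k) − t_k = 3*2**k*(k + 2)*(4*k**3 + 42*k**2 + 142*k + 171)*factorial(k + 3)/((k + 5)*(k + 6))

Invalid: residual 3*2**k*(k + 2)*(4*k**3 + 42*k**2 + 142*k + 171)*factorial(k + 3)/((k + 5)*(k + 6)) ≠ 0.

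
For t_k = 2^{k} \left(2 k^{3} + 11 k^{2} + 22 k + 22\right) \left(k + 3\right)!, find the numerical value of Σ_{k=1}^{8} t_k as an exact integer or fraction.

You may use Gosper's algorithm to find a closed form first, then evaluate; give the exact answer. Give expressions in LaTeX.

The ratio is 2*(2*k**4 + 25*k**3 + 118*k**2 + 257*k + 228)/(2*k**3 + 11*k**2 + 22*k + 22).
A = 2*k + 8, B = 1, C = k**3 + 11*k**2/2 + 11*k + 11.
Need (2*k + 8)·f(k+1) − (1)·f(k) = k**3 + 11*k**2/2 + 11*k + 11.
deg f ≤ 2 (via 1,0,3).
Solving with deg f ≤ 2: f(k) = (k**2 + 2)/2.
Then R = B(k−1)f/C = (k**2 + 2)/(2*k**3 + 11*k**2 + 22*k + 22), so s_k = R(k)·t_k = 2**k*(k**2 + 2)*factorial(k + 3).
Δs = 2**k*(2*k**3 + 11*k**2 + 22*k + 22)*factorial(k + 3), as required.
Σ_(k=1)^(8) t_k = s_(9) − s_(1) = 20355651993600 − (144) = 20355651993456.

Σ = 20355651993456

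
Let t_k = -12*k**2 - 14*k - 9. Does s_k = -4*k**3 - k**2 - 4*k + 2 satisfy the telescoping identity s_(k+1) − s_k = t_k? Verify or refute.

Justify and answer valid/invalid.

s_(k+1) = -4*k**3 - 13*k**2 - 18*k - 7
s_(k+1) − s_k = -12*k**2 - 14*k - 9
(s_(k+1) − s_k) − t_k = 0

valid (s_(k+1) − s_k reduces to t_k)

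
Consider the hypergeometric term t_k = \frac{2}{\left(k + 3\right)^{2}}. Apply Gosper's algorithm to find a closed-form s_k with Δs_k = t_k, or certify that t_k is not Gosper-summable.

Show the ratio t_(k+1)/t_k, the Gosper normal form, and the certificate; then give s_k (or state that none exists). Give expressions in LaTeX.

none (Gosper's algorithm certifies no s_k)

The ratio is (k + 3)**2/(k + 4)**2.
So A=k**2 + 6*k + 9 and B=k**2 + 8*k + 16, with C=1.
Solve (k**2 + 6*k + 9)·f(k+1) − (k**2 + 6*k + 9)·f(k) = 1.
deg f ≤ 0 (via 2,2,0).
Write f(k) = c0. Then LHS − RHS = -1, requiring -1 = 0: contradictory. No certificate.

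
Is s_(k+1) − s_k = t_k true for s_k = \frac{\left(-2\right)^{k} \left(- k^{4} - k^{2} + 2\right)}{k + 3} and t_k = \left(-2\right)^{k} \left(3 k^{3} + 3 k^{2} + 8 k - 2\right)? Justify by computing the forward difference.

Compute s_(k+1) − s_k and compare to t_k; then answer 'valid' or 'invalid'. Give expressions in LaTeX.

s_(k+1) = (-2)**(k + 1)*(-(k + 1)**4 - (k + 1)**2 + 2)/(k + 4)
s_(k+1) − s_k = (-2)**k*(3*k**5 + 18*k**4 + 39*k**3 + 58*k**2 + 34*k - 8)/(k**2 + 7*k + 12)
(s_(k+1) − s_k) − t_k = (-2)**(k + 1)*(3*k**4 + 13*k**3 + 16*k**2 + 24*k - 8)/(k**2 + 7*k + 12)

Invalid: residual \frac{\left(-2\right)^{k + 1} \left(3 k^{4} + 13 k^{3} + 16 k^{2} + 24 k - 8\right)}{k^{2} + 7 k + 12} ≠ 0.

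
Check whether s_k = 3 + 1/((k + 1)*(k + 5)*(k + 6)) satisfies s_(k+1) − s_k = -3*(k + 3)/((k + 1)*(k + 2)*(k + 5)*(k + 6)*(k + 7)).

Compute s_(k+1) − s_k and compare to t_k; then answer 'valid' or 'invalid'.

valid (s_(k+1) − s_k reduces to t_k)

s_(k+1) = 3 + 1/((k + 2)*(k + 6)*(k + 7))
s_(k+1) − s_k = ((k + 1)*(k + 5) - (k + 2)*(k + 7))/((k + 1)*(k + 2)*(k + 5)*(k + 6)*(k + 7))
(s_(k+1) − s_k) − t_k = 0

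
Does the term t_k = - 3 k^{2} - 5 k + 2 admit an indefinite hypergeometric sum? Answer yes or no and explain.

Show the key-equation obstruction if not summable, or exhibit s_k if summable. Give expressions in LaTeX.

Step 1: r(k) = (3*k**2 + 11*k + 6)/(3*k**2 + 5*k - 2).
Normal form (A,B,C) = (1, 1, k**2 + 5*k/3 - 2/3).
Need (1)·f(k+1) − (1)·f(k) = k**2 + 5*k/3 - 2/3.
d = 3 from the (0,0,2) case.
Match coefficients ⇒ f(k) = k*(k**2 + k - 4)/3.
R(k) = B(k−1)·f(k)/C(k) = k*(k**2 + k - 4)/((k + 2)*(3*k - 1)); s_k = R·t_k = k*(-k**2 - k + 4).
Δs = -3*k**2 - 5*k + 2, as required.

Yes. s_k = k \left(- k^{2} - k + 4\right).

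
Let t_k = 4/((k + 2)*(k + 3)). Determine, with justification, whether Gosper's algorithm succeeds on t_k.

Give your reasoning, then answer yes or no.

t_(k+1)/t_k = (k + 2)/(k + 4).
A = k + 2, B = k + 4, C = 1.
f must satisfy (k + 2)·f(k+1) − (k + 3)·f(k) = 1.
d = 1 from the (1,1,0) case.
A polynomial solution: f(k) = k/2.
So s_k = (B(k−1)f/C)·t_k = (k*(k + 3)/2)·t_k = 2*k/(k + 2).
Δs = 4/(k**2 + 5*k + 6), as required.

Yes. s_k = 2*k/(k + 2).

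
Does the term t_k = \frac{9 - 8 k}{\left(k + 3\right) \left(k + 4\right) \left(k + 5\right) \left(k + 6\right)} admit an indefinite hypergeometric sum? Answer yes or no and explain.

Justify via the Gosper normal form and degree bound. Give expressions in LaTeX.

Yes. s_k = \frac{k \left(- k^{2} - 12 k + 193\right)}{60 \left(k + 3\right) \left(k + 4\right) \left(k + 5\right)}.

The ratio is (k + 3)*(8*k - 1)/((k + 7)*(8*k - 9)).
A = k + 3, B = k + 7, C = k - 9/8.
Set up (k + 3)·f(k+1) − (k + 6)·f(k) − (k - 9/8) = 0.
d = 3 from the (1,1,1) case.
Coefficient equations give f(k) = k*(k**2 + 12*k - 193)/480.
Get s_k = R·t_k = k*(-k**2 - 12*k + 193)/(60*(k + 3)*(k + 4)*(k + 5)) with R(k) = B(k−1)f(k)/C(k) = k*(k + 6)*(k**2 + 12*k - 193)/(60*(8*k - 9)).
Δs = (9 - 8*k)/(k**4 + 18*k**3 + 119*k**2 + 342*k + 360), as required.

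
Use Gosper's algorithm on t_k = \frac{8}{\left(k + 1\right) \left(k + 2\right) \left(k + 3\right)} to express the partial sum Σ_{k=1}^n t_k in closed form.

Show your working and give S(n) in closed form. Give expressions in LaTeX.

Compute t_(k+1)/t_k: get (k + 1)/(k + 4).
Normal form (A,B,C) = (k + 1, k + 4, 1).
f must satisfy (k + 1)·f(k+1) − (k + 3)·f(k) = 1.
From deg A=1, deg B=1, deg C=0: d=2.
Match coefficients ⇒ f(k) = k*(k + 3)/4.
Certificate R = B(k−1)f/C = k*(k + 3)**2/4 gives s_k = 2*k*(k + 3)/((k + 1)*(k + 2)).
Δs = 8/(k**3 + 6*k**2 + 11*k + 6), as required.
Evaluate: s_(n+1) = 2*(n**2 + 5*n + 4)/(n**2 + 5*n + 6); subtract s_(1) = 4/3 ⇒ S(n) = 2*n*(n + 5)/(3*(n**2 + 5*n + 6)).

S(n) = \frac{2 n \left(n + 5\right)}{3 \left(n^{2} + 5 n + 6\right)}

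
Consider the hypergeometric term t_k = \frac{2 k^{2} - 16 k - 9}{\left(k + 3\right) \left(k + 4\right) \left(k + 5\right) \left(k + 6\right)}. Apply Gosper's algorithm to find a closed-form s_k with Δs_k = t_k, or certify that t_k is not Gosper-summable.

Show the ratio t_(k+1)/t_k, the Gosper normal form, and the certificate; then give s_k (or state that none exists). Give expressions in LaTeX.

s_k = \frac{k \left(- k^{2} - 72 k - 17\right)}{30 \left(k + 3\right) \left(k + 4\right) \left(k + 5\right)}

r(k) = (k + 3)*(16*k - 2*(k + 1)**2 + 25)/((k + 7)*(-2*k**2 + 16*k + 9)) after simplifying.
Gosper form: A/B · C(k+1)/C(k) with A=k + 3, B=k + 7, C=k**2 - 8*k - 9/2.
Solve (k + 3)·f(k+1) − (k + 6)·f(k) = k**2 - 8*k - 9/2.
deg f ≤ 3 (via 1,1,2).
Coefficient equations give f(k) = -k*(k**2 + 72*k + 17)/60.
Then R = B(k−1)f/C = -k*(k + 6)*(k**2 + 72*k + 17)/(30*(2*k**2 - 16*k - 9)), so s_k = R(k)·t_k = k*(-k**2 - 72*k - 17)/(30*(k + 3)*(k + 4)*(k + 5)).
Δs = (2*k**2 - 16*k - 9)/(k**4 + 18*k**3 + 119*k**2 + 342*k + 360), as required.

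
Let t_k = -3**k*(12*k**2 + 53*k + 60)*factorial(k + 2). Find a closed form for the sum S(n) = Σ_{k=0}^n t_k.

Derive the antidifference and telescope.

Ratio r(k) = 3*(12*k**3 + 113*k**2 + 356*k + 375)/(12*k**2 + 53*k + 60).
Factor: A=3*k + 9; B=1; C=k**2 + 53*k/12 + 5.
Key eq: (3*k + 9)·f(k+1) = (1)·f(k) + (k**2 + 53*k/12 + 5).
Degrees (1,0,2) ⇒ d ≤ 1.
Coefficient equations give f(k) = (4*k + 3)/12.
Certificate R = B(k−1)f/C = (4*k + 3)/(12*k**2 + 53*k + 60) gives s_k = -3**k*(4*k + 3)*factorial(k + 2).
Check: Δs_k = -3**k*(12*k**2 + 53*k + 60)*factorial(k + 2). ✓
s_(n+1) = -3**(n + 1)*(4*n + 7)*factorial(n + 3) and s_(0) = -6, so S(n) = -12*3**n*n*factorial(n + 3) - 21*3**n*factorial(n + 3) + 6.

S(n) = -12*3**n*n*factorial(n + 3) - 21*3**n*factorial(n + 3) + 6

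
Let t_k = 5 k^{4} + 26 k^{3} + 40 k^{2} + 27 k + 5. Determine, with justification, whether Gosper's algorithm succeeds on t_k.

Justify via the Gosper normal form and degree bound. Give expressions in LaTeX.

Yes. s_k = k \left(k^{4} + 4 k^{3} + 2 k^{2} - 2\right).

Compute t_(k+1)/t_k: get (5*k**4 + 46*k**3 + 148*k**2 + 205*k + 103)/(5*k**4 + 26*k**3 + 40*k**2 + 27*k + 5).
Normal form (A,B,C) = (1, 1, k**4 + 26*k**3/5 + 8*k**2 + 27*k/5 + 1).
Set up (1)·f(k+1) − (1)·f(k) − (k**4 + 26*k**3/5 + 8*k**2 + 27*k/5 + 1) = 0.
From deg A=0, deg B=0, deg C=4: d=5.
Solving with deg f ≤ 5: f(k) = k*(k**4 + 4*k**3 + 2*k**2 - 2)/5.
So s_k = (B(k−1)f/C)·t_k = (k*(k**4 + 4*k**3 + 2*k**2 - 2)/(5*k**4 + 26*k**3 + 40*k**2 + 27*k + 5))·t_k = k*(k**4 + 4*k**3 + 2*k**2 - 2).
s_(k+1) − s_k = 5*k**4 + 26*k**3 + 40*k**2 + 27*k + 5 = t_k.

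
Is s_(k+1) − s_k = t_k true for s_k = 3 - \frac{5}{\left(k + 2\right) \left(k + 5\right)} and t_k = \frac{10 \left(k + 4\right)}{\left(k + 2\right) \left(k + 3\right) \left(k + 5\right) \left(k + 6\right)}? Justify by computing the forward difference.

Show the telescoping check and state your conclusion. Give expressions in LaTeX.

valid; difference matches t_k

s_(k+1) = 3 - 5/((k + 3)*(k + 6))
s_(k+1) − s_k = 10*(k + 4)/(k**4 + 16*k**3 + 91*k**2 + 216*k + 180)
(s_(k+1) − s_k) − t_k = 0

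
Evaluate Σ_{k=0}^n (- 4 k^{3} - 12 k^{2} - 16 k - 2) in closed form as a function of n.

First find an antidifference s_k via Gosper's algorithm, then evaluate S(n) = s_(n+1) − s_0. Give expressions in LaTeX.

Compute t_(k+1)/t_k: get (2*k**3 + 12*k**2 + 26*k + 17)/(2*k**3 + 6*k**2 + 8*k + 1).
A = 1, B = 1, C = k**3 + 3*k**2 + 4*k + 1/2.
Need (1)·f(k+1) − (1)·f(k) = k**3 + 3*k**2 + 4*k + 1/2.
Bound: deg f ≤ 4.
Solve for f: f(k) = k*(k**3 + 2*k**2 + 3*k - 4)/4 (degree 4 ≤ 4).
Get s_k = R·t_k = k*(-k**3 - 2*k**2 - 3*k + 4) with R(k) = B(k−1)f(k)/C(k) = k*(k**3 + 2*k**2 + 3*k - 4)/(2*(2*k**3 + 6*k**2 + 8*k + 1)).
Check: Δs_k = -4*k**3 - 12*k**2 - 16*k - 2. ✓
Σ_(k=0)^n t_k = s_(n+1) − s_(0) = (-n**4 - 6*n**3 - 15*n**2 - 12*n - 2) − (0), i.e. -n**4 - 6*n**3 - 15*n**2 - 12*n - 2.

S(n) = - n^{4} - 6 n^{3} - 15 n^{2} - 12 n - 2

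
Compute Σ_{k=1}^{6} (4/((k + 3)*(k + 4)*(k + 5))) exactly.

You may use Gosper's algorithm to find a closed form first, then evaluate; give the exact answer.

r(k) = (k + 3)/(k + 6) after simplifying.
So A=k + 3 and B=k + 6, with C=1.
Set up (k + 3)·f(k+1) − (k + 5)·f(k) − (1) = 0.
Degrees (1,1,0) ⇒ d ≤ 2.
Solving with deg f ≤ 2: f(k) = k*(k + 7)/24.
Certificate R = B(k−1)f/C = k*(k + 5)*(k + 7)/24 gives s_k = k*(k + 7)/(6*(k + 3)*(k + 4)).
Δs = 4/(k**3 + 12*k**2 + 47*k + 60), as required.
Evaluate s at k=7 and k=1: 49/330 and 1/15; difference 9/110.

Σ = 9/110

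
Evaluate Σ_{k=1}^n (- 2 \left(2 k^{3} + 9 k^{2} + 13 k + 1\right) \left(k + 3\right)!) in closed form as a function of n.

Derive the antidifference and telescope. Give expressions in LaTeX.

S(n) = - 2 n \left(2 n + 3\right) \left(n + 4\right)!

Step 1: r(k) = (2*k**4 + 23*k**3 + 97*k**2 + 173*k + 100)/(2*k**3 + 9*k**2 + 13*k + 1).
Factor: A=k + 4; B=1; C=k**3 + 9*k**2/2 + 13*k/2 + 1/2.
Need (k + 4)·f(k+1) − (1)·f(k) = k**3 + 9*k**2/2 + 13*k/2 + 1/2.
From deg A=1, deg B=0, deg C=3: d=2.
Match coefficients ⇒ f(k) = (k - 1)*(2*k + 1)/2.
Get s_k = R·t_k = -2*(k - 1)*(2*k + 1)*factorial(k + 3) with R(k) = B(k−1)f(k)/C(k) = (k - 1)*(2*k + 1)/(2*k**3 + 9*k**2 + 13*k + 1).
Check: Δs_k = -2*(2*k**3 + 9*k**2 + 13*k + 1)*factorial(k + 3). ✓
s_(n+1) = -2*n*(2*n + 3)*factorial(n + 4) and s_(1) = 0, so S(n) = -2*n*(2*n + 3)*factorial(n + 4).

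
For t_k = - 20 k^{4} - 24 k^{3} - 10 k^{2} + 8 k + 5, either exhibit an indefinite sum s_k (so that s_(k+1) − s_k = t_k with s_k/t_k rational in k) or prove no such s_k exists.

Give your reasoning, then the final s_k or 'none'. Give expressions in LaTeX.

s_k = k^{2} \left(- 4 k^{3} + 4 k^{2} + 2 k + 3\right)

t_(k+1)/t_k = (20*k**4 + 104*k**3 + 202*k**2 + 164*k + 41)/(20*k**4 + 24*k**3 + 10*k**2 - 8*k - 5).
A = 1, B = 1, C = k**4 + 6*k**3/5 + k**2/2 - 2*k/5 - 1/4.
Solve (1)·f(k+1) − (1)·f(k) = k**4 + 6*k**3/5 + k**2/2 - 2*k/5 - 1/4.
d = 5 from the (0,0,4) case.
Coefficient equations give f(k) = k**2*(4*k**3 - 4*k**2 - 2*k - 3)/20.
Then R = B(k−1)f/C = k**2*(4*k**3 - 4*k**2 - 2*k - 3)/(20*k**4 + 24*k**3 + 10*k**2 - 8*k - 5), so s_k = R(k)·t_k = k**2*(-4*k**3 + 4*k**2 + 2*k + 3).
Verify: -20*k**4 - 24*k**3 - 10*k**2 + 8*k + 5 matches t_k.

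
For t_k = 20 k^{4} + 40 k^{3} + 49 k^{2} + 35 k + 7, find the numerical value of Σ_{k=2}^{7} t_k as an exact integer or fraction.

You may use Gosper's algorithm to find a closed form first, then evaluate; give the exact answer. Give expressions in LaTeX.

Step 1: r(k) = (20*k**4 + 120*k**3 + 289*k**2 + 333*k + 151)/(20*k**4 + 40*k**3 + 49*k**2 + 35*k + 7).
Take A(k)=1, B(k)=1, C(k)=k**4 + 2*k**3 + 49*k**2/20 + 7*k/4 + 7/20.
f must satisfy (1)·f(k+1) − (1)·f(k) = k**4 + 2*k**3 + 49*k**2/20 + 7*k/4 + 7/20.
Bound: deg f ≤ 5.
Match coefficients ⇒ f(k) = k*(4*k**4 + 3*k**2 + 3*k - 3)/20.
Then R = B(k−1)f/C = k*(4*k**4 + 3*k**2 + 3*k - 3)/(20*k**4 + 40*k**3 + 49*k**2 + 35*k + 7), so s_k = R(k)·t_k = k*(4*k**4 + 3*k**2 + 3*k - 3).
s_(k+1) − s_k = 20*k**4 + 40*k**3 + 49*k**2 + 35*k + 7 = t_k.
Evaluate s at k=8 and k=2: 132776 and 158; difference 132618.

Σ = 132618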